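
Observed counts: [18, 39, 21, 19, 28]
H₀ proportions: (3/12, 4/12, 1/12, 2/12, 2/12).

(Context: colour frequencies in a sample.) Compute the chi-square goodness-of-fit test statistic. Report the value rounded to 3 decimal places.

n = 125; E_i = n·p_i = [31.25, 41.67, 10.42, 20.83, 20.83]
χ² = (18−31.25)²/31.25 + (39−41.67)²/41.67 + (21−10.42)²/10.42 + (19−20.83)²/20.83 + (28−20.83)²/20.83 = 19.1680
df = 4

test statistic = 19.168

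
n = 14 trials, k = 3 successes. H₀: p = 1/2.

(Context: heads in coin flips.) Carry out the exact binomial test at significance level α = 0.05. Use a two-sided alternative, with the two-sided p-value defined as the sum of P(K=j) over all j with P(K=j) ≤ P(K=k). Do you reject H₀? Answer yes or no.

reject H₀: no

Exact binomial: n=14, k=3, p₀=1/2=0.5000
P(X=j) = C(n,j)·p₀^j·(1−p₀)^(n−j); p = Σ P(X=j) over j with P(X=j) ≤ P(X=3)
p-value (two-sided) = 0.05737
At α=0.05: p ≥ α → fail to reject H₀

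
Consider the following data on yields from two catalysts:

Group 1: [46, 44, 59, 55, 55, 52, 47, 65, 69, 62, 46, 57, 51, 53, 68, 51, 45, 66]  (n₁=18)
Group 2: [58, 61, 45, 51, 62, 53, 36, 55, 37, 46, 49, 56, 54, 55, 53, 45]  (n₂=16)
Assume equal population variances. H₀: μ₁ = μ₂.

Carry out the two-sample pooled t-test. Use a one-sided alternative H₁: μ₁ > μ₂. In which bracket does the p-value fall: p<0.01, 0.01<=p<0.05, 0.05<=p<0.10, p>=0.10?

p-value bracket: 0.05<=p<0.10

x̄₁=55.056, s₁=8.214, n₁=18
x̄₂=51.000, s₂=7.598, n₂=16
s_p² = [17·8.214² + 15·7.598²]/32 = 62.9045
SE = √(s_p²·(1/18+1/16)) = 2.7251
t = (55.056−51.000)/2.7251 = 1.4882
df = 32
p-value (one-sided, H₁ greater) = 0.07324
→ bracket: 0.05<=p<0.10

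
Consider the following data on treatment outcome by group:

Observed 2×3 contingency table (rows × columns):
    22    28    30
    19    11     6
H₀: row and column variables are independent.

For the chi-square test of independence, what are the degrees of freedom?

df = (r−1)(c−1) = (2−1)·(3−1) = 2

degrees of freedom = 2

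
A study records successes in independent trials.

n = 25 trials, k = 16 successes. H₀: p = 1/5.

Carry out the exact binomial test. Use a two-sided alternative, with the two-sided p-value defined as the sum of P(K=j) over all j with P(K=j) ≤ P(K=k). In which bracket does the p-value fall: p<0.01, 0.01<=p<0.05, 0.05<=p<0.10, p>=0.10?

p-value bracket: p<0.01

Exact binomial: n=25, k=16, p₀=1/5=0.2000
P(X=j) = C(n,j)·p₀^j·(1−p₀)^(n−j); p = Σ P(X=j) over j with P(X=j) ≤ P(X=16)
p-value (two-sided) = 0.00000
→ bracket: p<0.01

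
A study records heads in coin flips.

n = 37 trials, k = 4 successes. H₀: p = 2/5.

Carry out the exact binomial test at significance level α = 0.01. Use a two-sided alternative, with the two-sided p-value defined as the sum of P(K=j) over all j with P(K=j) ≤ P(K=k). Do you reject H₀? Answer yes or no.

reject H₀: yes

Exact binomial: n=37, k=4, p₀=2/5=0.4000
P(X=j) = C(n,j)·p₀^j·(1−p₀)^(n−j); p = Σ P(X=j) over j with P(X=j) ≤ P(X=4)
p-value (two-sided) = 0.00015
At α=0.01: p < α → reject H₀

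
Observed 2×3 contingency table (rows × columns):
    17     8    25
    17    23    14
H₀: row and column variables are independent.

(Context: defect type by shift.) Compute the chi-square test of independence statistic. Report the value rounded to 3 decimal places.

test statistic = 10.222

Row totals [50, 54], col totals [34, 31, 39], n=104
χ² = (17−16.35)²/16.35 + (8−14.90)²/14.90 + (25−18.75)²/18.75 + (17−17.65)²/17.65 + (23−16.10)²/16.10 + (14−20.25)²/20.25 = 10.2219
df = 2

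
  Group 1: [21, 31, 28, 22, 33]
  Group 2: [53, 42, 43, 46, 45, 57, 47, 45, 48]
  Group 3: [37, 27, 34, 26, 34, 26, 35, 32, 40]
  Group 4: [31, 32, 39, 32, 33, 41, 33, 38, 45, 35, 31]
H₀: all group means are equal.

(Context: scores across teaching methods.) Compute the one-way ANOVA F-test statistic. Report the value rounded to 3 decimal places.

Group means [27.00, 47.33, 32.33, 35.45], grand mean 36.529
SSB = Σnᵢ(x̄ᵢ−x̄)² = 1675.743; SSW = ΣΣ(x−x̄ᵢ)² = 718.727
MSB = 1675.743/3 = 558.5811; MSW = 718.727/30 = 23.9576
F = MSB/MSW = 23.3154
df = (3, 30)

test statistic = 23.315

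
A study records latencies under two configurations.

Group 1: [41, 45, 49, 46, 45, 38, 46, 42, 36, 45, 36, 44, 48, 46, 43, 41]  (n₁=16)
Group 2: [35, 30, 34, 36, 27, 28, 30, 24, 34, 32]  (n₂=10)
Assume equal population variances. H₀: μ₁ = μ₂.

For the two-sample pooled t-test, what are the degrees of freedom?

degrees of freedom = 24

df = n₁ + n₂ − 2 = 16 + 10 − 2 = 24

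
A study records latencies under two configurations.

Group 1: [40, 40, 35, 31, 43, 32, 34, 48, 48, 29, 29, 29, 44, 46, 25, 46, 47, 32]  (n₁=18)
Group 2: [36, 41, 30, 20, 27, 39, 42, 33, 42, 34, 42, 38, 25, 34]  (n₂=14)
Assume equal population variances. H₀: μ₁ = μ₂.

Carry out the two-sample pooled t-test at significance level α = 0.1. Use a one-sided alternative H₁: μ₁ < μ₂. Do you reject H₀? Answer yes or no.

x̄₁=37.667, s₁=7.799, n₁=18
x̄₂=34.500, s₂=6.937, n₂=14
s_p² = [17·7.799² + 13·6.937²]/30 = 55.3167
SE = √(s_p²·(1/18+1/14)) = 2.6503
t = (37.667−34.500)/2.6503 = 1.1948
df = 30
p-value (one-sided, H₁ less) = 0.87924
At α=0.1: p ≥ α → fail to reject H₀

reject H₀: no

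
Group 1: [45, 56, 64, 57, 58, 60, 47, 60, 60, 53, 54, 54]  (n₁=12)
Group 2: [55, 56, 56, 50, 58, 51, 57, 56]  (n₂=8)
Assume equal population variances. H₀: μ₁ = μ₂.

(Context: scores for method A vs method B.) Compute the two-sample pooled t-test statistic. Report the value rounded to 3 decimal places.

test statistic = 0.372

x̄₁=55.667, s₁=5.516, n₁=12
x̄₂=54.875, s₂=2.850, n₂=8
s_p² = [11·5.516² + 7·2.850²]/18 = 21.7523
SE = √(s_p²·(1/12+1/8)) = 2.1288
t = (55.667−54.875)/2.1288 = 0.3719
df = 18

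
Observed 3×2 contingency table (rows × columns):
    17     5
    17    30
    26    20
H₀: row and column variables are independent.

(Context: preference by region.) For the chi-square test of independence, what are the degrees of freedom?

degrees of freedom = 2

df = (r−1)(c−1) = (3−1)·(2−1) = 2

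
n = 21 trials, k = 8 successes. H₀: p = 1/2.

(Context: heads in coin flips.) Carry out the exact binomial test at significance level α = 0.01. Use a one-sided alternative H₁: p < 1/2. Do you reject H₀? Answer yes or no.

reject H₀: no

Exact binomial: n=21, k=8, p₀=1/2=0.5000
P(X≤8) from Σ C(n,i)·p₀^i·(1−p₀)^(n−i)
p-value (one-sided, H₁ less) = 0.19166
At α=0.01: p ≥ α → fail to reject H₀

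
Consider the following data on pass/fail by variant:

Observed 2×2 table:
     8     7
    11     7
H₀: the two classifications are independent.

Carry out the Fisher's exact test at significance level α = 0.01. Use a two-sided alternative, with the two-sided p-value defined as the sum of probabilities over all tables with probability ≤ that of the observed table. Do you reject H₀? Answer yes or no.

reject H₀: no

Margins: r₁=15, r₂=18, c₁=19, c₂=14, n=33
p_obs = C(15,8)·C(18,11)/C(33,19); sum pmf over tables with pmf ≤ p_obs
p-value (two-sided) = 0.73253
At α=0.01: p ≥ α → fail to reject H₀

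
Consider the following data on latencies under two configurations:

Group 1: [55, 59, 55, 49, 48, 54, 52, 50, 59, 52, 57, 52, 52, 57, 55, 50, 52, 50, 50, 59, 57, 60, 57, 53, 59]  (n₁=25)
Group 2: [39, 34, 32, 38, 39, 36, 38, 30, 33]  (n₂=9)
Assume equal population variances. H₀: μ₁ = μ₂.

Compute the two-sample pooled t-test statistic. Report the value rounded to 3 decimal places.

test statistic = 13.440

x̄₁=54.120, s₁=3.655, n₁=25
x̄₂=35.444, s₂=3.321, n₂=9
s_p² = [24·3.655² + 8·3.321²]/32 = 12.7769
SE = √(s_p²·(1/25+1/9)) = 1.3895
t = (54.120−35.444)/1.3895 = 13.4404
df = 32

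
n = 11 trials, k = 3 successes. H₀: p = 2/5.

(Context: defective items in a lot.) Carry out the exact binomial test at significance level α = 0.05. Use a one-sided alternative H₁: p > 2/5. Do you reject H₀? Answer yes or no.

Exact binomial: n=11, k=3, p₀=2/5=0.4000
P(X≥3) from Σ C(n,i)·p₀^i·(1−p₀)^(n−i)
p-value (one-sided, H₁ greater) = 0.88108
At α=0.05: p ≥ α → fail to reject H₀

reject H₀: no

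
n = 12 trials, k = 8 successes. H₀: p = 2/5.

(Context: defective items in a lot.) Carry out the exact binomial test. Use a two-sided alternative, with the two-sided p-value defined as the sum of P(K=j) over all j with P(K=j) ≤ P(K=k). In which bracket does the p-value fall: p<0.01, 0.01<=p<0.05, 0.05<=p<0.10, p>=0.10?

Exact binomial: n=12, k=8, p₀=2/5=0.4000
P(X=j) = C(n,j)·p₀^j·(1−p₀)^(n−j); p = Σ P(X=j) over j with P(X=j) ≤ P(X=8)
p-value (two-sided) = 0.07690
→ bracket: 0.05<=p<0.10

p-value bracket: 0.05<=p<0.10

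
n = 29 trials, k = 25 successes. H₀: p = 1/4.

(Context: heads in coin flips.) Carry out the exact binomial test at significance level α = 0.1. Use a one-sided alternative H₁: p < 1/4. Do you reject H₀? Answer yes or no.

Exact binomial: n=29, k=25, p₀=1/4=0.2500
P(X≤25) from Σ C(n,i)·p₀^i·(1−p₀)^(n−i)
p-value (one-sided, H₁ less) = 1.00000
At α=0.1: p ≥ α → fail to reject H₀

reject H₀: no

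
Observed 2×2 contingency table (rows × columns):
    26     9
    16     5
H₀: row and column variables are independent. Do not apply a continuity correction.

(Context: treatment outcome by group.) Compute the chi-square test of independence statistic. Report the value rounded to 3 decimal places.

test statistic = 0.025

Row totals [35, 21], col totals [42, 14], n=56
χ² = (26−26.25)²/26.25 + (9−8.75)²/8.75 + (16−15.75)²/15.75 + (5−5.25)²/5.25 = 0.0254
df = 1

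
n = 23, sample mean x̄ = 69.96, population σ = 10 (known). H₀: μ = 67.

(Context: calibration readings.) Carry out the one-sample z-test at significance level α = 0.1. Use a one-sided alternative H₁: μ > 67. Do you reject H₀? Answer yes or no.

SE = σ/√n = 10/√23 = 2.0851
z = (x̄−μ₀)/SE = (69.96−67)/2.0851 = 1.4196
p-value (one-sided, H₁ greater) = 0.07787
At α=0.1: p < α → reject H₀

reject H₀: yes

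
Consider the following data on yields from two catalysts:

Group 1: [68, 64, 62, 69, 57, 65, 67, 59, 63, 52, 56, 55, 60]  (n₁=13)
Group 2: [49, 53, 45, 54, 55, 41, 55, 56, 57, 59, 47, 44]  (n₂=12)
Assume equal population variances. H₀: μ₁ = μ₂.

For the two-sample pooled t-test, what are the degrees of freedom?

df = n₁ + n₂ − 2 = 13 + 12 − 2 = 23

degrees of freedom = 23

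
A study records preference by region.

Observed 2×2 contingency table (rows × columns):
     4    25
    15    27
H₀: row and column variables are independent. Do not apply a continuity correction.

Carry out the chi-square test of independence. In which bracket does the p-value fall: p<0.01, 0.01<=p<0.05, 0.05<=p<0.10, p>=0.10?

p-value bracket: 0.01<=p<0.05

Row totals [29, 42], col totals [19, 52], n=71
χ² = (4−7.76)²/7.76 + (25−21.24)²/21.24 + (15−11.24)²/11.24 + (27−30.76)²/30.76 = 4.2061
df = 1
p-value (upper-tail) = 0.04028
→ bracket: 0.01<=p<0.05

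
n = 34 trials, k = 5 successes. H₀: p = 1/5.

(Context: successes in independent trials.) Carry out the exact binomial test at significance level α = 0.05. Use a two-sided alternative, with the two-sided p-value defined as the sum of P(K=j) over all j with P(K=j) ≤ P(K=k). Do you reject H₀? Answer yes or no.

reject H₀: no

Exact binomial: n=34, k=5, p₀=1/5=0.2000
P(X=j) = C(n,j)·p₀^j·(1−p₀)^(n−j); p = Σ P(X=j) over j with P(X=j) ≤ P(X=5)
p-value (two-sided) = 0.52654
At α=0.05: p ≥ α → fail to reject H₀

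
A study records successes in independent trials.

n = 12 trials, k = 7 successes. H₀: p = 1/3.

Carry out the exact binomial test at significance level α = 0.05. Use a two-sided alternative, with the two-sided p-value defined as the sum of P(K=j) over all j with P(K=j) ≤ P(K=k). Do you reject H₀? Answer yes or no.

Exact binomial: n=12, k=7, p₀=1/3=0.3333
P(X=j) = C(n,j)·p₀^j·(1−p₀)^(n−j); p = Σ P(X=j) over j with P(X=j) ≤ P(X=7)
p-value (two-sided) = 0.12040
At α=0.05: p ≥ α → fail to reject H₀

reject H₀: no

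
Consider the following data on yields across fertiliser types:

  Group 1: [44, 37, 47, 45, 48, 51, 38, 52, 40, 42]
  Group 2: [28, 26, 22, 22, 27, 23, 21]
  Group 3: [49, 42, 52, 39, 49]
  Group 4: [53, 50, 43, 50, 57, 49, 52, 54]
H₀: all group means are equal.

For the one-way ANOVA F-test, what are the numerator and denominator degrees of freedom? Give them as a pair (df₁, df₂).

k = 4 groups, N = 30 total
df = (k−1, N−k) = (4−1, 30−4) = (3, 26)

degrees of freedom = [3, 26]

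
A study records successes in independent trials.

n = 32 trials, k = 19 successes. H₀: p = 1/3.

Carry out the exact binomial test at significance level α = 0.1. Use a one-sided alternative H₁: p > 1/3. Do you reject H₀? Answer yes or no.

reject H₀: yes

Exact binomial: n=32, k=19, p₀=1/3=0.3333
P(X≥19) from Σ C(n,i)·p₀^i·(1−p₀)^(n−i)
p-value (one-sided, H₁ greater) = 0.00222
At α=0.1: p < α → reject H₀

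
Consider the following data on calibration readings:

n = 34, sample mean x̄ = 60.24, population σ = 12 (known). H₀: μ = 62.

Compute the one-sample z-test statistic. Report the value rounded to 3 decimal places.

SE = σ/√n = 12/√34 = 2.0580
z = (x̄−μ₀)/SE = (60.24−62)/2.0580 = -0.8552

test statistic = -0.855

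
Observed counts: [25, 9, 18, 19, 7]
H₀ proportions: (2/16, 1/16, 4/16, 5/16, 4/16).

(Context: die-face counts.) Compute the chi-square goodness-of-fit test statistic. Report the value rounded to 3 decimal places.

n = 78; E_i = n·p_i = [9.75, 4.88, 19.50, 24.38, 19.50]
χ² = (25−9.75)²/9.75 + (9−4.88)²/4.88 + (18−19.50)²/19.50 + (19−24.38)²/24.38 + (7−19.50)²/19.50 = 36.6564
df = 4

test statistic = 36.656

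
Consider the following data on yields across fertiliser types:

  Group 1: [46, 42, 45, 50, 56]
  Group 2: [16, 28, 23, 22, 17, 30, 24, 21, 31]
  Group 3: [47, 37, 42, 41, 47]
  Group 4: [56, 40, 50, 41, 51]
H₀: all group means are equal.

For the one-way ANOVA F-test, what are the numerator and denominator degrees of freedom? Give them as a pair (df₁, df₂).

degrees of freedom = [3, 20]

k = 4 groups, N = 24 total
df = (k−1, N−k) = (4−1, 24−4) = (3, 20)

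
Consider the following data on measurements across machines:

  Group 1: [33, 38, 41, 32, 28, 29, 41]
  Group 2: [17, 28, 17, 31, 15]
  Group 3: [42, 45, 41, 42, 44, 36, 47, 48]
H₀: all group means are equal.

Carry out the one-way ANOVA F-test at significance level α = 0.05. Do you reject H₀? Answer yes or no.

Group means [34.57, 21.60, 43.12], grand mean 34.750
SSB = Σnᵢ(x̄ᵢ−x̄)² = 1425.961; SSW = ΣΣ(x−x̄ᵢ)² = 493.789
MSB = 1425.961/2 = 712.9804; MSW = 493.789/17 = 29.0464
F = MSB/MSW = 24.5462
df = (2, 17)
p-value (upper-tail) = 0.00001
At α=0.05: p < α → reject H₀

reject H₀: yes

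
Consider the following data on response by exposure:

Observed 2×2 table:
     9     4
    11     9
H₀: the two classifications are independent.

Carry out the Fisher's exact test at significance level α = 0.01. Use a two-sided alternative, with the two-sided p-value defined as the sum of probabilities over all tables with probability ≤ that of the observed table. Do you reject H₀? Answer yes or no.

reject H₀: no

Margins: r₁=13, r₂=20, c₁=20, c₂=13, n=33
p_obs = C(13,9)·C(20,11)/C(33,20); sum pmf over tables with pmf ≤ p_obs
p-value (two-sided) = 0.48506
At α=0.01: p ≥ α → fail to reject H₀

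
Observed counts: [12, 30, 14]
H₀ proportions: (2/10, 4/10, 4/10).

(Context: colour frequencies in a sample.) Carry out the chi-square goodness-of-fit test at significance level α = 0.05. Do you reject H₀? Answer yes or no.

n = 56; E_i = n·p_i = [11.20, 22.40, 22.40]
χ² = (12−11.20)²/11.20 + (30−22.40)²/22.40 + (14−22.40)²/22.40 = 5.7857
df = 2
p-value (upper-tail) = 0.05542
At α=0.05: p ≥ α → fail to reject H₀

reject H₀: no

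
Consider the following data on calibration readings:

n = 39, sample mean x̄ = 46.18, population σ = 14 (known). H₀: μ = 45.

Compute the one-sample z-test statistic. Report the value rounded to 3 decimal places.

SE = σ/√n = 14/√39 = 2.2418
z = (x̄−μ₀)/SE = (46.18−45)/2.2418 = 0.5264

test statistic = 0.526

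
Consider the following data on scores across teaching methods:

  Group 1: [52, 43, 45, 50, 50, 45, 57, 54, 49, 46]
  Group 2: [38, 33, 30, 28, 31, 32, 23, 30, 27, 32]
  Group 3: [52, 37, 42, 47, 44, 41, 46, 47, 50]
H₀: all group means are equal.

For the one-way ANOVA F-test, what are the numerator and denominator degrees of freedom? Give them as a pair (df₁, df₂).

k = 3 groups, N = 29 total
df = (k−1, N−k) = (3−1, 29−3) = (2, 26)

degrees of freedom = [2, 26]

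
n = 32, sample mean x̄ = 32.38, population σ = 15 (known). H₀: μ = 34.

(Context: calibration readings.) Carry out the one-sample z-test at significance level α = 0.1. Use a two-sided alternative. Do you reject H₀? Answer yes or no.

reject H₀: no

SE = σ/√n = 15/√32 = 2.6517
z = (x̄−μ₀)/SE = (32.38−34)/2.6517 = -0.6109
p-value (two-sided) = 0.54124
At α=0.1: p ≥ α → fail to reject H₀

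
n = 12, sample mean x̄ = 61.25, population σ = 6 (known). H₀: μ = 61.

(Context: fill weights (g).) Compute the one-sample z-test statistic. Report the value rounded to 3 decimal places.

SE = σ/√n = 6/√12 = 1.7321
z = (x̄−μ₀)/SE = (61.25−61)/1.7321 = 0.1443

test statistic = 0.144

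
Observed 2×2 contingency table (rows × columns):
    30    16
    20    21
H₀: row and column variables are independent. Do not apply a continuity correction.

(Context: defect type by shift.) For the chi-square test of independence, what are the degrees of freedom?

df = (r−1)(c−1) = (2−1)·(2−1) = 1

degrees of freedom = 1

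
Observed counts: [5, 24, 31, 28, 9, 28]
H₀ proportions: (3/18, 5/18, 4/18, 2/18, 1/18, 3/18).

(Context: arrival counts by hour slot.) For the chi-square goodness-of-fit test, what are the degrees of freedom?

degrees of freedom = 5

df = k − 1 = 6 − 1 = 5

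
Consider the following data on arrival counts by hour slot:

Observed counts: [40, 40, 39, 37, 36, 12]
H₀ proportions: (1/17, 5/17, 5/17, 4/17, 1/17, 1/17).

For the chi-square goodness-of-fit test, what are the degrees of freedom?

degrees of freedom = 5

df = k − 1 = 6 − 1 = 5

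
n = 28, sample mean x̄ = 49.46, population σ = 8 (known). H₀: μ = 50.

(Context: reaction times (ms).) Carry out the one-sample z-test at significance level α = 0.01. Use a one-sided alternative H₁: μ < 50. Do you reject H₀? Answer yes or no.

SE = σ/√n = 8/√28 = 1.5119
z = (x̄−μ₀)/SE = (49.46−50)/1.5119 = -0.3572
p-value (one-sided, H₁ less) = 0.36048
At α=0.01: p ≥ α → fail to reject H₀

reject H₀: no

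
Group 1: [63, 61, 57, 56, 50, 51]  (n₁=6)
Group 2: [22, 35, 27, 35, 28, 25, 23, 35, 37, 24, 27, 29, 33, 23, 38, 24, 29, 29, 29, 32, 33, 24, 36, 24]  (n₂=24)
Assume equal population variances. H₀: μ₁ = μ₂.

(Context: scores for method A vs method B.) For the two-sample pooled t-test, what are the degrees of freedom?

df = n₁ + n₂ − 2 = 6 + 24 − 2 = 28

degrees of freedom = 28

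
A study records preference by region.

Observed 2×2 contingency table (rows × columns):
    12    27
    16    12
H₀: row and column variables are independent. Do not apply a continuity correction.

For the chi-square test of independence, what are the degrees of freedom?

degrees of freedom = 1

df = (r−1)(c−1) = (2−1)·(2−1) = 1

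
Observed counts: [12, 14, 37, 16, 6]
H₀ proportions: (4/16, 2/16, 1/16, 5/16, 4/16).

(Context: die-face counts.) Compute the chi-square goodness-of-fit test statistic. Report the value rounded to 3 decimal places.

n = 85; E_i = n·p_i = [21.25, 10.62, 5.31, 26.56, 21.25]
χ² = (12−21.25)²/21.25 + (14−10.62)²/10.62 + (37−5.31)²/5.31 + (16−26.56)²/26.56 + (6−21.25)²/21.25 = 209.2494
df = 4

test statistic = 209.249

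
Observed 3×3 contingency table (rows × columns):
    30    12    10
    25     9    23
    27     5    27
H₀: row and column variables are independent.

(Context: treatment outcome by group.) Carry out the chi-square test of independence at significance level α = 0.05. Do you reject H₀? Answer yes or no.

reject H₀: yes

Row totals [52, 57, 59], col totals [82, 26, 60], n=168
χ² = (30−25.38)²/25.38 + (12−8.05)²/8.05 + (10−18.57)²/18.57 + (25−27.82)²/27.82 + (9−8.82)²/8.82 + (23−20.36)²/20.36 + (27−28.80)²/28.80 + (5−9.13)²/9.13 + (27−21.07)²/21.07 = 11.0198
df = 4
p-value (upper-tail) = 0.02634
At α=0.05: p < α → reject H₀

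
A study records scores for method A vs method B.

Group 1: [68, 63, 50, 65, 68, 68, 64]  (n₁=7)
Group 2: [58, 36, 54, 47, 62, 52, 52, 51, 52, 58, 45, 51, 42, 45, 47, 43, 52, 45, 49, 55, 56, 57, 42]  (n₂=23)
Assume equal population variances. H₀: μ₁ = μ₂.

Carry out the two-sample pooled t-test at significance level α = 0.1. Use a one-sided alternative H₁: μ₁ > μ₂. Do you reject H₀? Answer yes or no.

x̄₁=63.714, s₁=6.396, n₁=7
x̄₂=50.043, s₂=6.335, n₂=23
s_p² = [6·6.396² + 22·6.335²]/28 = 40.2995
SE = √(s_p²·(1/7+1/23)) = 2.7403
t = (63.714−50.043)/2.7403 = 4.9888
df = 28
p-value (one-sided, H₁ greater) = 0.00001
At α=0.1: p < α → reject H₀

reject H₀: yes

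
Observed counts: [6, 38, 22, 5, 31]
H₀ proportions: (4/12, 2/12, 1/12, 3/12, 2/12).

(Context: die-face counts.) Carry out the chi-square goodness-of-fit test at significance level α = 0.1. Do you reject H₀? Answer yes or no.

n = 102; E_i = n·p_i = [34.00, 17.00, 8.50, 25.50, 17.00]
χ² = (6−34.00)²/34.00 + (38−17.00)²/17.00 + (22−8.50)²/8.50 + (5−25.50)²/25.50 + (31−17.00)²/17.00 = 98.4510
df = 4
p-value (upper-tail) = 0.00000
At α=0.1: p < α → reject H₀

reject H₀: yes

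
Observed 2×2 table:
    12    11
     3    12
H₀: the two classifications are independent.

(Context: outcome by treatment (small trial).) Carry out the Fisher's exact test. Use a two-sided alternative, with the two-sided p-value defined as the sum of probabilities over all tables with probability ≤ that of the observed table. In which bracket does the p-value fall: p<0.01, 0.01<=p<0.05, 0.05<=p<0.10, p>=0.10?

p-value bracket: 0.05<=p<0.10

Margins: r₁=23, r₂=15, c₁=15, c₂=23, n=38
p_obs = C(23,12)·C(15,3)/C(38,15); sum pmf over tables with pmf ≤ p_obs
p-value (two-sided) = 0.08838
→ bracket: 0.05<=p<0.10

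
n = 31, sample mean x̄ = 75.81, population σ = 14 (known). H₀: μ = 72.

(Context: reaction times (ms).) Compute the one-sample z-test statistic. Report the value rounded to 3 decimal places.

test statistic = 1.515

SE = σ/√n = 14/√31 = 2.5145
z = (x̄−μ₀)/SE = (75.81−72)/2.5145 = 1.5152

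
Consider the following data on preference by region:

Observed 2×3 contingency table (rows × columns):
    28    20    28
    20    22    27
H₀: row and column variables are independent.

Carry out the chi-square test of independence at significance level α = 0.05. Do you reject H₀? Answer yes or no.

reject H₀: no

Row totals [76, 69], col totals [48, 42, 55], n=145
χ² = (28−25.16)²/25.16 + (20−22.01)²/22.01 + (28−28.83)²/28.83 + (20−22.84)²/22.84 + (22−19.99)²/19.99 + (27−26.17)²/26.17 = 1.1114
df = 2
p-value (upper-tail) = 0.57367
At α=0.05: p ≥ α → fail to reject H₀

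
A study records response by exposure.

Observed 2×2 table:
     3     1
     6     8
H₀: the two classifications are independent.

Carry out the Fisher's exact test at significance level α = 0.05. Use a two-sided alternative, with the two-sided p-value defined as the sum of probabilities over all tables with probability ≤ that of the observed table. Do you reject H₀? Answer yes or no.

reject H₀: no

Margins: r₁=4, r₂=14, c₁=9, c₂=9, n=18
p_obs = C(4,3)·C(14,6)/C(18,9); sum pmf over tables with pmf ≤ p_obs
p-value (two-sided) = 0.57647
At α=0.05: p ≥ α → fail to reject H₀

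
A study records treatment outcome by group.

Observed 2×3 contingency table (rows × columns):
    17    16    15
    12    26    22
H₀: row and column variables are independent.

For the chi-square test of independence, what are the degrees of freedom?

degrees of freedom = 2

df = (r−1)(c−1) = (2−1)·(3−1) = 2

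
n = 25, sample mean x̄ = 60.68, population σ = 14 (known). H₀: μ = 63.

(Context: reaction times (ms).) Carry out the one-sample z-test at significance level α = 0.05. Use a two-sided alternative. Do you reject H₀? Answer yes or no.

SE = σ/√n = 14/√25 = 2.8000
z = (x̄−μ₀)/SE = (60.68−63)/2.8000 = -0.8286
p-value (two-sided) = 0.40735
At α=0.05: p ≥ α → fail to reject H₀

reject H₀: no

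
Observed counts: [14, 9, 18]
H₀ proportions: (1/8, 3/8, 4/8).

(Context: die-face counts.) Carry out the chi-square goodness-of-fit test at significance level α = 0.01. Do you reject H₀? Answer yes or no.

reject H₀: yes

n = 41; E_i = n·p_i = [5.12, 15.38, 20.50]
χ² = (14−5.12)²/5.12 + (9−15.38)²/15.38 + (18−20.50)²/20.50 = 18.3171
df = 2
p-value (upper-tail) = 0.00011
At α=0.01: p < α → reject H₀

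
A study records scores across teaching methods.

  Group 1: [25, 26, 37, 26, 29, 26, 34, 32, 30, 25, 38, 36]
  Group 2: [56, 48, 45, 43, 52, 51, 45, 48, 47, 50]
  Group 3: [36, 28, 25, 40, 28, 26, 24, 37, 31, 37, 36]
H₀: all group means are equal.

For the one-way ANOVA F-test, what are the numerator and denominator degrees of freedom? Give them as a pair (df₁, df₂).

k = 3 groups, N = 33 total
df = (k−1, N−k) = (3−1, 33−3) = (2, 30)

degrees of freedom = [2, 30]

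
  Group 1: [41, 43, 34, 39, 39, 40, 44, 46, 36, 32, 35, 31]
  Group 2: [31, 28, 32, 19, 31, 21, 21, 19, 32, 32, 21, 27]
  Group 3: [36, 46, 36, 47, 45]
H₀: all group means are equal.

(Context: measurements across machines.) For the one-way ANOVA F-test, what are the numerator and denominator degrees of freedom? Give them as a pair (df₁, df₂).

k = 3 groups, N = 29 total
df = (k−1, N−k) = (3−1, 29−3) = (2, 26)

degrees of freedom = [2, 26]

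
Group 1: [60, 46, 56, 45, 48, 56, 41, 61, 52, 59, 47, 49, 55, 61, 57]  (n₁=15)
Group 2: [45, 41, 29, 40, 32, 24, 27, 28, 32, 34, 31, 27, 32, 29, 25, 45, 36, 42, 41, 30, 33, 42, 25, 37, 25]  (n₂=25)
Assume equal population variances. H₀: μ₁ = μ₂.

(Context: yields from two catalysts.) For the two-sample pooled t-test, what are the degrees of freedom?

df = n₁ + n₂ − 2 = 15 + 25 − 2 = 38

degrees of freedom = 38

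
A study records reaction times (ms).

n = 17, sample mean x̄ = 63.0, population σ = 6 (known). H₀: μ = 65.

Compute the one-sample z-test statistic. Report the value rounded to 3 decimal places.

SE = σ/√n = 6/√17 = 1.4552
z = (x̄−μ₀)/SE = (63.0−65)/1.4552 = -1.3744

test statistic = -1.374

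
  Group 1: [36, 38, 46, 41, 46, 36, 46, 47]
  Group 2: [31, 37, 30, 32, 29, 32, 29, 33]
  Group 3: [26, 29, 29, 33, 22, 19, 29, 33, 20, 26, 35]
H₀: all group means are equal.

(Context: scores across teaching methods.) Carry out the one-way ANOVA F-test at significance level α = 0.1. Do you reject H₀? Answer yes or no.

reject H₀: yes

Group means [42.00, 31.62, 27.36], grand mean 32.963
SSB = Σnᵢ(x̄ᵢ−x̄)² = 1012.543; SSW = ΣΣ(x−x̄ᵢ)² = 496.420
MSB = 1012.543/2 = 506.2713; MSW = 496.420/24 = 20.6842
F = MSB/MSW = 24.4762
df = (2, 24)
p-value (upper-tail) = 0.00000
At α=0.1: p < α → reject H₀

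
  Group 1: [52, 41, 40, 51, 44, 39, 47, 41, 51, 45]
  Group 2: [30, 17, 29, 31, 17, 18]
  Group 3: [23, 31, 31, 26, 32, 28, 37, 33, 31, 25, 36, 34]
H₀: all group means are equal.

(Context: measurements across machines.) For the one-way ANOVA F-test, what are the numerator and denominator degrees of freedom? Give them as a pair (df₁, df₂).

degrees of freedom = [2, 25]

k = 3 groups, N = 28 total
df = (k−1, N−k) = (3−1, 28−3) = (2, 25)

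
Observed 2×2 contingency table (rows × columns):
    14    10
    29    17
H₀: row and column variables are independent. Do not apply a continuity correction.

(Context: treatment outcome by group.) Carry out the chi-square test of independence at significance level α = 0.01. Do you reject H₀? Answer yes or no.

Row totals [24, 46], col totals [43, 27], n=70
χ² = (14−14.74)²/14.74 + (10−9.26)²/9.26 + (29−28.26)²/28.26 + (17−17.74)²/17.74 = 0.1477
df = 1
p-value (upper-tail) = 0.70077
At α=0.01: p ≥ α → fail to reject H₀

reject H₀: no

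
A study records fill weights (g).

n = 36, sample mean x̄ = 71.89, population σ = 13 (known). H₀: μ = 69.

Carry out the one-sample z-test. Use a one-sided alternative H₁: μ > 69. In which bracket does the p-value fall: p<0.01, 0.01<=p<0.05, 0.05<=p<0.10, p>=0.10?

p-value bracket: 0.05<=p<0.10

SE = σ/√n = 13/√36 = 2.1667
z = (x̄−μ₀)/SE = (71.89−69)/2.1667 = 1.3338
p-value (one-sided, H₁ greater) = 0.09113
→ bracket: 0.05<=p<0.10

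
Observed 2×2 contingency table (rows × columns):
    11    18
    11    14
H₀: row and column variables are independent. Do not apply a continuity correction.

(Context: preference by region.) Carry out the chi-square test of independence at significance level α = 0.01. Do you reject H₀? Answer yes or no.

Row totals [29, 25], col totals [22, 32], n=54
χ² = (11−11.81)²/11.81 + (18−17.19)²/17.19 + (11−10.19)²/10.19 + (14−14.81)²/14.81 = 0.2048
df = 1
p-value (upper-tail) = 0.65085
At α=0.01: p ≥ α → fail to reject H₀

reject H₀: no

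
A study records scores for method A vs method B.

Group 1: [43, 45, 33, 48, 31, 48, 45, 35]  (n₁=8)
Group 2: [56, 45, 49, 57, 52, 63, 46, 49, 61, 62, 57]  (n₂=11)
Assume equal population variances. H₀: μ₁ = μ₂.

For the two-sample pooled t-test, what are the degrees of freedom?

df = n₁ + n₂ − 2 = 8 + 11 − 2 = 17

degrees of freedom = 17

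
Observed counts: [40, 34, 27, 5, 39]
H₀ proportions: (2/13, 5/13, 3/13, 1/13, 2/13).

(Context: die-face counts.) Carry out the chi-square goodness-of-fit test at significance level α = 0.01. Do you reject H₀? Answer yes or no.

reject H₀: yes

n = 145; E_i = n·p_i = [22.31, 55.77, 33.46, 11.15, 22.31]
χ² = (40−22.31)²/22.31 + (34−55.77)²/55.77 + (27−33.46)²/33.46 + (5−11.15)²/11.15 + (39−22.31)²/22.31 = 39.6628
df = 4
p-value (upper-tail) = 0.00000
At α=0.01: p < α → reject H₀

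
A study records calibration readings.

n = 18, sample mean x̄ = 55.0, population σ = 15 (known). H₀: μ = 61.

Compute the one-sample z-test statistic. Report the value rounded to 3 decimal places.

test statistic = -1.697

SE = σ/√n = 15/√18 = 3.5355
z = (x̄−μ₀)/SE = (55.0−61)/3.5355 = -1.6971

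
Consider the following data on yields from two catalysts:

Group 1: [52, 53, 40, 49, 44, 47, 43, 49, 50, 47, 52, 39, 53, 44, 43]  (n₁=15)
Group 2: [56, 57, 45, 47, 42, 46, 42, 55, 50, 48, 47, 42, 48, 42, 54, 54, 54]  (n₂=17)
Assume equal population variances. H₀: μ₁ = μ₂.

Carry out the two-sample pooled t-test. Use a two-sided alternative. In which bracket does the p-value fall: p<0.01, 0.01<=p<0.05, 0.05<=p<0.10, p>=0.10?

p-value bracket: p>=0.10

x̄₁=47.000, s₁=4.645, n₁=15
x̄₂=48.765, s₂=5.333, n₂=17
s_p² = [14·4.645² + 16·5.333²]/30 = 25.2353
SE = √(s_p²·(1/15+1/17)) = 1.7795
t = (47.000−48.765)/1.7795 = -0.9917
df = 30
p-value (two-sided) = 0.32929
→ bracket: p>=0.10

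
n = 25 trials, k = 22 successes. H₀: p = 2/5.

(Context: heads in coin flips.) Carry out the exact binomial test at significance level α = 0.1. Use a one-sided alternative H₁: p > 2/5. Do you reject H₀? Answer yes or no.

reject H₀: yes

Exact binomial: n=25, k=22, p₀=2/5=0.4000
P(X≥22) from Σ C(n,i)·p₀^i·(1−p₀)^(n−i)
p-value (one-sided, H₁ greater) = 0.00000
At α=0.1: p < α → reject H₀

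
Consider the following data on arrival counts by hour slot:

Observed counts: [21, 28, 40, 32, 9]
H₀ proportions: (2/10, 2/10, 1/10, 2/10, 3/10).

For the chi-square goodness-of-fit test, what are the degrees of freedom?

df = k − 1 = 5 − 1 = 4

degrees of freedom = 4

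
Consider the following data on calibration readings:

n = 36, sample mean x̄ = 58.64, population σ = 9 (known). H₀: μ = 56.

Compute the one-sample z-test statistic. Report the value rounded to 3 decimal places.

SE = σ/√n = 9/√36 = 1.5000
z = (x̄−μ₀)/SE = (58.64−56)/1.5000 = 1.7600

test statistic = 1.760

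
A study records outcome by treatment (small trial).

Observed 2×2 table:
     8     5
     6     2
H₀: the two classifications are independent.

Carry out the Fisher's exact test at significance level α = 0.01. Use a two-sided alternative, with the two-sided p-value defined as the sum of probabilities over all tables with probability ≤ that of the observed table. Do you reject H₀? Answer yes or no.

Margins: r₁=13, r₂=8, c₁=14, c₂=7, n=21
p_obs = C(13,8)·C(8,6)/C(21,14); sum pmf over tables with pmf ≤ p_obs
p-value (two-sided) = 0.65566
At α=0.01: p ≥ α → fail to reject H₀

reject H₀: no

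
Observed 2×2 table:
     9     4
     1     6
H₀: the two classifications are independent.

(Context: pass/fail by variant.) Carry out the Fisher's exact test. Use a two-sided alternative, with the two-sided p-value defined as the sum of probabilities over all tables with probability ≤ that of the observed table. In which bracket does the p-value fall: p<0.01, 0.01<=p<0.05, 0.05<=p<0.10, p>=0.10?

Margins: r₁=13, r₂=7, c₁=10, c₂=10, n=20
p_obs = C(13,9)·C(7,1)/C(20,10); sum pmf over tables with pmf ≤ p_obs
p-value (two-sided) = 0.05728
→ bracket: 0.05<=p<0.10

p-value bracket: 0.05<=p<0.10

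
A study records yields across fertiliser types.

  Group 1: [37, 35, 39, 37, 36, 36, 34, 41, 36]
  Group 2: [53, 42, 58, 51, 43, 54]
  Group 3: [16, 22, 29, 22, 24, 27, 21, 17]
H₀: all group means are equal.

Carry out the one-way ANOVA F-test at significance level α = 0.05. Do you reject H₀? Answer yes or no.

reject H₀: yes

Group means [36.78, 50.17, 22.25], grand mean 35.217
SSB = Σnᵢ(x̄ᵢ−x̄)² = 2708.024; SSW = ΣΣ(x−x̄ᵢ)² = 377.889
MSB = 2708.024/2 = 1354.0121; MSW = 377.889/20 = 18.8944
F = MSB/MSW = 71.6619
df = (2, 20)
p-value (upper-tail) = 0.00000
At α=0.05: p < α → reject H₀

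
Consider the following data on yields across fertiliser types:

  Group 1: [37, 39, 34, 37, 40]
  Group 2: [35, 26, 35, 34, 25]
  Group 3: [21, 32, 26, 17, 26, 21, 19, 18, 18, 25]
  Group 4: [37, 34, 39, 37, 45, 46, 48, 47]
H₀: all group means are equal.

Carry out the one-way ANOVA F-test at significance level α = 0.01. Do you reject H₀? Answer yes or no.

reject H₀: yes

Group means [37.40, 31.00, 22.30, 41.62], grand mean 32.071
SSB = Σnᵢ(x̄ᵢ−x̄)² = 1832.682; SSW = ΣΣ(x−x̄ᵢ)² = 539.175
MSB = 1832.682/3 = 610.8940; MSW = 539.175/24 = 22.4656
F = MSB/MSW = 27.1924
df = (3, 24)
p-value (upper-tail) = 0.00000
At α=0.01: p < α → reject H₀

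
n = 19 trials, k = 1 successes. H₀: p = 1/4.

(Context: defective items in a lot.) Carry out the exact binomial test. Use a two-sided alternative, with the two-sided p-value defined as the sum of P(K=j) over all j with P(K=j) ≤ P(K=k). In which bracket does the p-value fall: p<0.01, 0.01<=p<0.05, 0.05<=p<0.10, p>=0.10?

Exact binomial: n=19, k=1, p₀=1/4=0.2500
P(X=j) = C(n,j)·p₀^j·(1−p₀)^(n−j); p = Σ P(X=j) over j with P(X=j) ≤ P(X=1)
p-value (two-sided) = 0.05976
→ bracket: 0.05<=p<0.10

p-value bracket: 0.05<=p<0.10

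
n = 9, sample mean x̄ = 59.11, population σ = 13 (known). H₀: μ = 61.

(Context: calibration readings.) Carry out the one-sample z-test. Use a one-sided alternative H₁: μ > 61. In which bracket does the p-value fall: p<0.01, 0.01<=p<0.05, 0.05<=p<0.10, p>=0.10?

SE = σ/√n = 13/√9 = 4.3333
z = (x̄−μ₀)/SE = (59.11−61)/4.3333 = -0.4362
p-value (one-sided, H₁ greater) = 0.66864
→ bracket: p>=0.10

p-value bracket: p>=0.10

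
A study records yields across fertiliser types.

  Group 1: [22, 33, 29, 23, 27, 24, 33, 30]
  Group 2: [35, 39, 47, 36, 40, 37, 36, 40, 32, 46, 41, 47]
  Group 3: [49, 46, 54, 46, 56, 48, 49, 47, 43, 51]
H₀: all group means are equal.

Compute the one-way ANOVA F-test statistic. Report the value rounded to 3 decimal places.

test statistic = 50.919

Group means [27.62, 39.67, 48.90], grand mean 39.533
SSB = Σnᵢ(x̄ᵢ−x̄)² = 2012.025; SSW = ΣΣ(x−x̄ᵢ)² = 533.442
MSB = 2012.025/2 = 1006.0125; MSW = 533.442/27 = 19.7571
F = MSB/MSW = 50.9190
df = (2, 27)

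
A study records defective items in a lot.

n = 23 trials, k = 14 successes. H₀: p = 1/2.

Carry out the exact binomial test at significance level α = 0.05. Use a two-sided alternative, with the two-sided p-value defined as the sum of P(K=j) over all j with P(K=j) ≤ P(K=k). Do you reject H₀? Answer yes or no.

reject H₀: no

Exact binomial: n=23, k=14, p₀=1/2=0.5000
P(X=j) = C(n,j)·p₀^j·(1−p₀)^(n−j); p = Σ P(X=j) over j with P(X=j) ≤ P(X=14)
p-value (two-sided) = 0.40487
At α=0.05: p ≥ α → fail to reject H₀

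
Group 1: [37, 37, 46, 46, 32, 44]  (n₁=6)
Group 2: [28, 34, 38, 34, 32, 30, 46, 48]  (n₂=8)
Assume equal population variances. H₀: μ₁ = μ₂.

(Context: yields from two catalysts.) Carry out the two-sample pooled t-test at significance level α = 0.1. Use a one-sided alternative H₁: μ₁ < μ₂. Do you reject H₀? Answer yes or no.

reject H₀: no

x̄₁=40.333, s₁=5.820, n₁=6
x̄₂=36.250, s₂=7.285, n₂=8
s_p² = [5·5.820² + 7·7.285²]/12 = 45.0694
SE = √(s_p²·(1/6+1/8)) = 3.6256
t = (40.333−36.250)/3.6256 = 1.1262
df = 12
p-value (one-sided, H₁ less) = 0.85896
At α=0.1: p ≥ α → fail to reject H₀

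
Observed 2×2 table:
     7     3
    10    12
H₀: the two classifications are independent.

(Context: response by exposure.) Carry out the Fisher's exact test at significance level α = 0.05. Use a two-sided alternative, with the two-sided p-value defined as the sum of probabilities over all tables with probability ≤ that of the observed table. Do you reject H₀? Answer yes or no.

reject H₀: no

Margins: r₁=10, r₂=22, c₁=17, c₂=15, n=32
p_obs = C(10,7)·C(22,10)/C(32,17); sum pmf over tables with pmf ≤ p_obs
p-value (two-sided) = 0.26545
At α=0.05: p ≥ α → fail to reject H₀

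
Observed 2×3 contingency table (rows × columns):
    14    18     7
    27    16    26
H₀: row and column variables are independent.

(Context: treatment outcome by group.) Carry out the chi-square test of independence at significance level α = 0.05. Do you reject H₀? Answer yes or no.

reject H₀: yes

Row totals [39, 69], col totals [41, 34, 33], n=108
χ² = (14−14.81)²/14.81 + (18−12.28)²/12.28 + (7−11.92)²/11.92 + (27−26.19)²/26.19 + (16−21.72)²/21.72 + (26−21.08)²/21.08 = 7.4180
df = 2
p-value (upper-tail) = 0.02450
At α=0.05: p < α → reject H₀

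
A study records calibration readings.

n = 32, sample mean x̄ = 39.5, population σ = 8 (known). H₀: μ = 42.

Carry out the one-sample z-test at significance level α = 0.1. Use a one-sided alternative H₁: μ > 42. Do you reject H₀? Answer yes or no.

reject H₀: no

SE = σ/√n = 8/√32 = 1.4142
z = (x̄−μ₀)/SE = (39.5−42)/1.4142 = -1.7678
p-value (one-sided, H₁ greater) = 0.96145
At α=0.1: p ≥ α → fail to reject H₀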